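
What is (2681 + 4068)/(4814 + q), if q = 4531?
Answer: 6749/9345 ≈ 0.72220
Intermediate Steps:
(2681 + 4068)/(4814 + q) = (2681 + 4068)/(4814 + 4531) = 6749/9345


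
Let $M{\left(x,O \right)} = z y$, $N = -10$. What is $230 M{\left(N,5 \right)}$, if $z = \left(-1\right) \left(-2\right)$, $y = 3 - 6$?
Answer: $-1380$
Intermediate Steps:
$y = -3$ ($y = 3 - 6 = -3$)
$z = 2$
$M{\left(x,O \right)} = -6$ ($M{\left(x,O \right)} = 2 \left(-3\right) = -6$)
$230 M{\left(N,5 \right)} = 230 \left(-6\right) = -1380$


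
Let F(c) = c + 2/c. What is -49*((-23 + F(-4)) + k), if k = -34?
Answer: 6027/2 ≈ 3013.5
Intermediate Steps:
-49*((-23 + F(-4)) + k) = -49*((-23 + (-4 + 2/(-4))) - 34) = -49*((-23 + (-4 + 2*(-¼))) - 34) = -49*((-23 + (-4 - ½)) - 34) = -49*((-23 - 9/2) - 34) = -49*(-55/2 - 34) = -49*(-123/2) = 6027/2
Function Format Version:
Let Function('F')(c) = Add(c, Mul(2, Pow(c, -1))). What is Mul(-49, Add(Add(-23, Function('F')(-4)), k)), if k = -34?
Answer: Rational(6027, 2) ≈ 3013.5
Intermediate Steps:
Mul(-49, Add(Add(-23, Function('F')(-4)), k)) = Mul(-49, Add(Add(-23, Add(-4, Mul(2, Pow(-4, -1)))), -34)) = Mul(-49, Add(Add(-23, Add(-4, Mul(2, Rational(-1, 4)))), -34)) = Mul(-49, Add(Add(-23, Add(-4, Rational(-1, 2))), -34)) = Mul(-49, Add(Add(-23, Rational(-9, 2)), -34)) = Mul(-49, Add(Rational(-55, 2), -34)) = Mul(-49, Rational(-123, 2)) = Rational(6027, 2)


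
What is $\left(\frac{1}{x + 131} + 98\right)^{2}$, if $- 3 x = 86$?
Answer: $\frac{905347921}{94249} \approx 9605.9$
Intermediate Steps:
$x = - \frac{86}{3}$ ($x = \left(- \frac{1}{3}\right) 86 = - \frac{86}{3} \approx -28.667$)
$\left(\frac{1}{x + 131} + 98\right)^{2} = \left(\frac{1}{- \frac{86}{3} + 131} + 98\right)^{2} = \left(\frac{1}{\frac{307}{3}} + 98\right)^{2} = \left(\frac{3}{307} + 98\right)^{2} = \left(\frac{30089}{307}\right)^{2} = \frac{905347921}{94249}$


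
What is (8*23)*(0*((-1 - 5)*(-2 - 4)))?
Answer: 0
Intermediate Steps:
(8*23)*(0*((-1 - 5)*(-2 - 4))) = 184*(0*(-6*(-6))) = 184*(0*36) = 184*0 = 0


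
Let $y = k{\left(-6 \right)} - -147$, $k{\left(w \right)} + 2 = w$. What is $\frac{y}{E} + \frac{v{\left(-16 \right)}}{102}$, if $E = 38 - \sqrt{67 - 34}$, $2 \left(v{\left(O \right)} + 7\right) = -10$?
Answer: $\frac{5116}{1411} + \frac{139 \sqrt{33}}{1411} \approx 4.1917$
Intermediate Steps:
$k{\left(w \right)} = -2 + w$
$y = 139$ ($y = \left(-2 - 6\right) - -147 = -8 + 147 = 139$)
$v{\left(O \right)} = -12$ ($v{\left(O \right)} = -7 + \frac{1}{2} \left(-10\right) = -7 - 5 = -12$)
$E = 38 - \sqrt{33} \approx 32.255$
$\frac{y}{E} + \frac{v{\left(-16 \right)}}{102} = \frac{139}{38 - \sqrt{33}} - \frac{12}{102} = \frac{139}{38 - \sqrt{33}} - \frac{2}{17} = - \frac{2}{17} + \frac{139}{38 - \sqrt{33}}$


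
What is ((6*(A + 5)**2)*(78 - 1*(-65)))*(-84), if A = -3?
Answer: -288288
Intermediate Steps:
((6*(A + 5)**2)*(78 - 1*(-65)))*(-84) = ((6*(-3 + 5)**2)*(78 - 1*(-65)))*(-84) = ((6*2**2)*(78 + 65))*(-84) = ((6*4)*143)*(-84) = (24*143)*(-84) = 3432*(-84) = -288288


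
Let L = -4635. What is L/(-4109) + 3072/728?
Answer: 40809/7631 ≈ 5.3478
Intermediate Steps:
L/(-4109) + 3072/728 = -4635/(-4109) + 3072/728 = -4635*(-1/4109) + 3072*(1/728) = 4635/4109 + 384/91 = 40809/7631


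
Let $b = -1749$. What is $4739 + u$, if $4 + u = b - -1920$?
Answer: $4906$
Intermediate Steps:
$u = 167$ ($u = -4 - -171 = -4 + \left(-1749 + 1920\right) = -4 + 171 = 167$)
$4739 + u = 4739 + 167 = 4906$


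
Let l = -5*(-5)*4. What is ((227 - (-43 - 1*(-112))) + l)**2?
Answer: 66564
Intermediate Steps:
l = 100 (l = 25*4 = 100)
((227 - (-43 - 1*(-112))) + l)**2 = ((227 - (-43 - 1*(-112))) + 100)**2 = ((227 - (-43 + 112)) + 100)**2 = ((227 - 1*69) + 100)**2 = ((227 - 69) + 100)**2 = (158 + 100)**2 = 258**2 = 66564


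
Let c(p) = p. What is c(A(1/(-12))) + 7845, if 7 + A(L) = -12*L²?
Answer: 94055/12 ≈ 7837.9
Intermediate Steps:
A(L) = -7 - 12*L²
c(A(1/(-12))) + 7845 = (-7 - 12*(1/(-12))²) + 7845 = (-7 - 12*(-1/12)²) + 7845 = (-7 - 12*1/144) + 7845 = (-7 - 1/12) + 7845 = -85/12 + 7845 = 94055/12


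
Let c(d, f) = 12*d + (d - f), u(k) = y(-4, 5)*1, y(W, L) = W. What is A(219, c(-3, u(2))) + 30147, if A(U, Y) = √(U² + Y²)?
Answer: 30147 + √49186 ≈ 30369.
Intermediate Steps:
u(k) = -4 (u(k) = -4*1 = -4)
c(d, f) = -f + 13*d
A(219, c(-3, u(2))) + 30147 = √(219² + (-1*(-4) + 13*(-3))²) + 30147 = √(47961 + (4 - 39)²) + 30147 = √(47961 + (-35)²) + 30147 = √(47961 + 1225) + 30147 = √49186 + 30147 = 30147 + √49186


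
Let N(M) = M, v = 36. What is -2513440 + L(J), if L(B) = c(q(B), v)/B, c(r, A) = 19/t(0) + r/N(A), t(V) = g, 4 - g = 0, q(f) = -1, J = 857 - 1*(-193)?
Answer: -9500803183/3780 ≈ -2.5134e+6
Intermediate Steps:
J = 1050 (J = 857 + 193 = 1050)
g = 4 (g = 4 - 1*0 = 4 + 0 = 4)
t(V) = 4
c(r, A) = 19/4 + r/A
L(B) = 85/(18*B) (L(B) = (19/4 - 1/36)/B = 85/(18*B))
-2513440 + L(J) = -2513440 + (85/18)/1050 = -2513440 + (85/18)*(1/1050) = -2513440 + 17/3780 = -9500803183/3780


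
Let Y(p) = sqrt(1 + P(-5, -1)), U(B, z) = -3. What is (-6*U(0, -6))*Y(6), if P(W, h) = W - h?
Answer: 18*I*sqrt(3) ≈ 31.177*I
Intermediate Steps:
Y(p) = I*sqrt(3) (Y(p) = sqrt(1 + (-5 - 1*(-1))) = sqrt(1 + (-5 + 1)) = sqrt(1 - 4) = sqrt(-3) = I*sqrt(3))
(-6*U(0, -6))*Y(6) = (-6*(-3))*(I*sqrt(3)) = 18*(I*sqrt(3)) = 18*I*sqrt(3)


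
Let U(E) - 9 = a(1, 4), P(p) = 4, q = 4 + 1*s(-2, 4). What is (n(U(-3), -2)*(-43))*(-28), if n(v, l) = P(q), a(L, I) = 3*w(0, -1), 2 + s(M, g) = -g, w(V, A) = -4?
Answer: 4816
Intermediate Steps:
s(M, g) = -2 - g
q = -2 (q = 4 + 1*(-2 - 1*4) = 4 + 1*(-2 - 4) = 4 + 1*(-6) = 4 - 6 = -2)
a(L, I) = -12 (a(L, I) = 3*(-4) = -12)
U(E) = -3 (U(E) = 9 - 12 = -3)
n(v, l) = 4
(n(U(-3), -2)*(-43))*(-28) = (4*(-43))*(-28) = -172*(-28) = 4816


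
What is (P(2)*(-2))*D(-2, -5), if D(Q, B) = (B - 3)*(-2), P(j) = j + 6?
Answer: -256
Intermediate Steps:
P(j) = 6 + j
D(Q, B) = 6 - 2*B (D(Q, B) = (-3 + B)*(-2) = 6 - 2*B)
(P(2)*(-2))*D(-2, -5) = ((6 + 2)*(-2))*(6 - 2*(-5)) = (8*(-2))*(6 + 10) = -16*16 = -256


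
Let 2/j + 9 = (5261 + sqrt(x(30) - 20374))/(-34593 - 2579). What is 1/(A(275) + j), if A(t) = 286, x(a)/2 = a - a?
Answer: 16499603910117/4715276907086302 - 18586*I*sqrt(20374)/2357638453543151 ≈ 0.0034992 - 1.1252e-9*I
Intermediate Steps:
x(a) = 0 (x(a) = 2*(a - a) = 2*0 = 0)
j = 2/(-339809/37172 - I*sqrt(20374)/37172) (j = 2/(-9 + (5261 + sqrt(0 - 20374))/(-34593 - 2579)) = 2/(-9 + (5261 + sqrt(-20374))/(-37172)) = 2/(-9 + (5261 + I*sqrt(20374))*(-1/37172)) = 2/(-9 + (-5261/37172 - I*sqrt(20374)/37172)) = 2/(-339809/37172 - I*sqrt(20374)/37172) ≈ -0.21878 + 9.19e-5*I)
1/(A(275) + j) = 1/(286 + (-25262760296/115470176855 + 74344*I*sqrt(20374)/115470176855)) = 1/(32999207820234/115470176855 + 74344*I*sqrt(20374)/115470176855)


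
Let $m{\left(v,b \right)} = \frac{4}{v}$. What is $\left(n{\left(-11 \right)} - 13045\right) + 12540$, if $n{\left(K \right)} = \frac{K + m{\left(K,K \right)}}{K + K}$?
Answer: $- \frac{122085}{242} \approx -504.48$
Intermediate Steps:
$n{\left(K \right)} = \frac{K + \frac{4}{K}}{2 K}$ ($n{\left(K \right)} = \frac{K + \frac{4}{K}}{K + K} = \frac{K + \frac{4}{K}}{2 K}$)
$\left(n{\left(-11 \right)} - 13045\right) + 12540 = \left(\left(\frac{1}{2} + \frac{2}{121}\right) - 13045\right) + 12540 = \left(\frac{125}{242} - 13045\right) + 12540 = - \frac{3156765}{242} + 12540 = - \frac{122085}{242}$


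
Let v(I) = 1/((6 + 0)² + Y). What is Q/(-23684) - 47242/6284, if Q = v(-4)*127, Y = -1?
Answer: -9790395387/1302264740 ≈ -7.5180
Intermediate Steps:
v(I) = 1/35 (v(I) = 1/((6 + 0)² - 1) = 1/(6² - 1) = 1/(36 - 1) = 1/35)
Q = 127/35 (Q = (1/35)*127 = 127/35 ≈ 3.6286)
Q/(-23684) - 47242/6284 = (127/35)/(-23684) - 47242/6284 = (127/35)*(-1/23684) - 47242*1/6284 = -127/828940 - 23621/3142 = -9790395387/1302264740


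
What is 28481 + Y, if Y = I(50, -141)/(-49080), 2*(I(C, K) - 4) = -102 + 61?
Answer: 931898331/32720 ≈ 28481.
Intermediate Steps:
I(C, K) = -33/2 (I(C, K) = 4 + (-102 + 61)/2 = 4 + (1/2)*(-41) = 4 - 41/2 = -33/2)
Y = 11/32720 (Y = -33/2/(-49080) = -33/2*(-1/49080) = 11/32720 ≈ 0.00033619)
28481 + Y = 28481 + 11/32720 = 931898331/32720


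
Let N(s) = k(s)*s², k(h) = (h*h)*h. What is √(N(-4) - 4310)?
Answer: I*√5334 ≈ 73.034*I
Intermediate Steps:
k(h) = h³ (k(h) = h²*h = h³)
N(s) = s⁵ (N(s) = s³*s² = s⁵)
√(N(-4) - 4310) = √((-4)⁵ - 4310) = √(-1024 - 4310) = √(-5334) = I*√5334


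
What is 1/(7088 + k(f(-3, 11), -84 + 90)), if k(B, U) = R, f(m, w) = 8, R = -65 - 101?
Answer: 1/6922 ≈ 0.00014447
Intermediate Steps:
R = -166
k(B, U) = -166
1/(7088 + k(f(-3, 11), -84 + 90)) = 1/(7088 - 166) = 1/6922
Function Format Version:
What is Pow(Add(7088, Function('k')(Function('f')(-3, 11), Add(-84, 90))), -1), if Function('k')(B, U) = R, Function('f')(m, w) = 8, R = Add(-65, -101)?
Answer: Rational(1, 6922) ≈ 0.00014447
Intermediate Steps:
R = -166
Function('k')(B, U) = -166
Pow(Add(7088, Function('k')(Function('f')(-3, 11), Add(-84, 90))), -1) = Pow(Add(7088, -166), -1) = Pow(6922, -1) = Rational(1, 6922)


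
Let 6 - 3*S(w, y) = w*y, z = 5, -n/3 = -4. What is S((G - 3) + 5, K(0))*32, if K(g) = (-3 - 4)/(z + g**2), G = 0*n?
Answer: 1408/15 ≈ 93.867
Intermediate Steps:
n = 12 (n = -3*(-4) = 12)
G = 0 (G = 0*12 = 0)
K(g) = -7/(5 + g**2) (K(g) = (-3 - 4)/(5 + g**2) = -7/(5 + g**2))
S(w, y) = 2 - w*y/3
S((G - 3) + 5, K(0))*32 = (2 - ((0 - 3) + 5)*(-7/(5 + 0**2))/3)*32 = (2 - (-3 + 5)*(-7/(5 + 0))/3)*32 = (2 - 1/3*2*(-7/5))*32 = (2 + 14/15)*32 = (44/15)*32 = 1408/15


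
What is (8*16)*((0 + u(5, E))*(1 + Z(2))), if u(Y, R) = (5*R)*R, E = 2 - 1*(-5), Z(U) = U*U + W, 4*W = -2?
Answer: 141120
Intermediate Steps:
W = -1/2 (W = (1/4)*(-2) = -1/2 ≈ -0.50000)
Z(U) = -1/2 + U**2 (Z(U) = U*U - 1/2 = U**2 - 1/2 = -1/2 + U**2)
E = 7 (E = 2 + 5 = 7)
u(Y, R) = 5*R**2
(8*16)*((0 + u(5, E))*(1 + Z(2))) = (8*16)*((0 + 5*7**2)*(1 + (-1/2 + 2**2))) = 128*((0 + 5*49)*(1 + (-1/2 + 4))) = 128*((0 + 245)*(1 + 7/2)) = 128*(245*(9/2)) = 128*(2205/2) = 141120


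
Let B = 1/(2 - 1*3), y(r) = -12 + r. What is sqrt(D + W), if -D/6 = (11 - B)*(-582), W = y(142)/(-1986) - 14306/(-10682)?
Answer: 2*sqrt(6013900857010773)/757659 ≈ 204.71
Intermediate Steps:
B = -1 (B = 1/(2 - 3) = 1/(-1) = -1)
W = 6755764/5303613 (W = (-12 + 142)/(-1986) - 14306/(-10682) = 130*(-1/1986) - 14306*(-1/10682) = -65/993 + 7153/5341 = 6755764/5303613 ≈ 1.2738)
D = 41904 (D = -6*(11 - 1*(-1))*(-582) = -6*(11 + 1)*(-582) = -72*(-582) = -6*(-6984) = 41904)
sqrt(D + W) = sqrt(41904 + 6755764/5303613) = sqrt(222249354916/5303613) = 2*sqrt(6013900857010773)/757659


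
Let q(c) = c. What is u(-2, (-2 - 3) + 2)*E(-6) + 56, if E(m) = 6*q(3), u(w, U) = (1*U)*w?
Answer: 164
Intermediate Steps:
u(w, U) = U*w
E(m) = 18 (E(m) = 6*3 = 18)
u(-2, (-2 - 3) + 2)*E(-6) + 56 = (((-2 - 3) + 2)*(-2))*18 + 56 = ((-5 + 2)*(-2))*18 + 56 = -3*(-2)*18 + 56 = 6*18 + 56 = 108 + 56 = 164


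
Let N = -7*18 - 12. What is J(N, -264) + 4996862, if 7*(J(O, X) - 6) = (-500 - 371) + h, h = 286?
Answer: 34977491/7 ≈ 4.9968e+6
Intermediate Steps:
N = -138 (N = -126 - 12 = -138)
J(O, X) = -543/7 (J(O, X) = 6 + ((-500 - 371) + 286)/7 = 6 + (-871 + 286)/7 = 6 + (⅐)*(-585) = 6 - 585/7 = -543/7)
J(N, -264) + 4996862 = -543/7 + 4996862 = 34977491/7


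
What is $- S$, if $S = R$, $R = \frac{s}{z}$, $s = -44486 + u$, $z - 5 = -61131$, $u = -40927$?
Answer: $- \frac{85413}{61126} \approx -1.3973$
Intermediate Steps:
$z = -61126$ ($z = 5 - 61131 = -61126$)
$s = -85413$ ($s = -44486 - 40927 = -85413$)
$R = \frac{85413}{61126}$ ($R = - \frac{85413}{-61126} = \left(-85413\right) \left(- \frac{1}{61126}\right) = \frac{85413}{61126} \approx 1.3973$)
$S = \frac{85413}{61126} \approx 1.3973$
$- S = \left(-1\right) \frac{85413}{61126} = - \frac{85413}{61126}$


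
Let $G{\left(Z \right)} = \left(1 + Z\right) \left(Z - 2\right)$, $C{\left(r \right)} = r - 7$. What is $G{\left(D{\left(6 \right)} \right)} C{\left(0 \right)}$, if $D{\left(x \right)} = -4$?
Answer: $-126$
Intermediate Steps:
$C{\left(r \right)} = -7 + r$
$G{\left(Z \right)} = \left(1 + Z\right) \left(-2 + Z\right)$
$G{\left(D{\left(6 \right)} \right)} C{\left(0 \right)} = \left(-2 + \left(-4\right)^{2} - -4\right) \left(-7 + 0\right) = \left(-2 + 16 + 4\right) \left(-7\right) = 18 \left(-7\right) = -126$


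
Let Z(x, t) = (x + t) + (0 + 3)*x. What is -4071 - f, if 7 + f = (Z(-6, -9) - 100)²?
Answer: -21753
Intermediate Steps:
Z(x, t) = t + 4*x (Z(x, t) = (t + x) + 3*x = t + 4*x)
f = 17682 (f = -7 + ((-9 + 4*(-6)) - 100)² = -7 + ((-9 - 24) - 100)² = -7 + (-33 - 100)² = -7 + (-133)² = -7 + 17689 = 17682)
-4071 - f = -4071 - 1*17682 = -4071 - 17682 = -21753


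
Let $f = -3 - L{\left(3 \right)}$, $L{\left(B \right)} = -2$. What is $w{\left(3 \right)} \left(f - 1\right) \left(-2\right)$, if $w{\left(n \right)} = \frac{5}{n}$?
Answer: $\frac{20}{3} \approx 6.6667$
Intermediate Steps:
$f = -1$ ($f = -3 - -2 = -3 + 2 = -1$)
$w{\left(3 \right)} \left(f - 1\right) \left(-2\right) = \frac{5}{3} \left(-1 - 1\right) \left(-2\right) = 5 \cdot \frac{1}{3} \left(-1 - 1\right) \left(-2\right) = \frac{5}{3} \left(-2\right) \left(-2\right) = \left(- \frac{10}{3}\right) \left(-2\right) = \frac{20}{3}$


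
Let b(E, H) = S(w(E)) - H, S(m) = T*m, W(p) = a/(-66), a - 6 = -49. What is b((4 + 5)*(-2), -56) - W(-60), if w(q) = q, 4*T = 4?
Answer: 2465/66 ≈ 37.349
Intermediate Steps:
T = 1 (T = (¼)*4 = 1)
a = -43 (a = 6 - 49 = -43)
W(p) = 43/66 (W(p) = -43/(-66) = -43*(-1/66) = 43/66)
S(m) = m (S(m) = 1*m = m)
b(E, H) = E - H
b((4 + 5)*(-2), -56) - W(-60) = ((4 + 5)*(-2) - 1*(-56)) - 1*43/66 = (9*(-2) + 56) - 43/66 = (-18 + 56) - 43/66 = 38 - 43/66 = 2465/66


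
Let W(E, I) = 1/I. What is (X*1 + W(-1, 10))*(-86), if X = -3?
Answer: 1247/5 ≈ 249.40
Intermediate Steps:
(X*1 + W(-1, 10))*(-86) = (-3*1 + 1/10)*(-86) = (-3 + ⅒)*(-86) = -29/10*(-86) = 1247/5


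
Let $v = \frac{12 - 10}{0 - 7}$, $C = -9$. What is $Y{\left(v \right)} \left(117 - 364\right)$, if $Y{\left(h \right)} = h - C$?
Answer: $- \frac{15067}{7} \approx -2152.4$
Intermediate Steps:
$v = - \frac{2}{7}$ ($v = \frac{2}{-7} = 2 \left(- \frac{1}{7}\right) = - \frac{2}{7} \approx -0.28571$)
$Y{\left(h \right)} = 9 + h$ ($Y{\left(h \right)} = h - -9 = h + 9 = 9 + h$)
$Y{\left(v \right)} \left(117 - 364\right) = \left(9 - \frac{2}{7}\right) \left(117 - 364\right) = \frac{61}{7} \left(-247\right) = - \frac{15067}{7}$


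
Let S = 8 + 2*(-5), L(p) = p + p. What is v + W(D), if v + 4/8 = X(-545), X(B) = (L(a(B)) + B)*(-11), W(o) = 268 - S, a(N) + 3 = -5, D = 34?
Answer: 12881/2 ≈ 6440.5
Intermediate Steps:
a(N) = -8 (a(N) = -3 - 5 = -8)
L(p) = 2*p
S = -2 (S = 8 - 10 = -2)
W(o) = 270 (W(o) = 268 - 1*(-2) = 268 + 2 = 270)
X(B) = 176 - 11*B (X(B) = (2*(-8) + B)*(-11) = (-16 + B)*(-11) = 176 - 11*B)
v = 12341/2 (v = -½ + (176 - 11*(-545)) = -½ + (176 + 5995) = -½ + 6171 = 12341/2 ≈ 6170.5)
v + W(D) = 12341/2 + 270 = 12881/2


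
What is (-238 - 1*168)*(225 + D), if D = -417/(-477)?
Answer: -14581084/159 ≈ -91705.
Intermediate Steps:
D = 139/159 (D = -417*(-1/477) = 139/159 ≈ 0.87421)
(-238 - 1*168)*(225 + D) = (-238 - 1*168)*(225 + 139/159) = (-238 - 168)*(35914/159) = -406*35914/159 = -14581084/159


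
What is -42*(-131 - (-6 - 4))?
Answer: 5082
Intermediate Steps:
-42*(-131 - (-6 - 4)) = -42*(-131 - 1*(-10)) = -42*(-131 + 10) = -42*(-121) = 5082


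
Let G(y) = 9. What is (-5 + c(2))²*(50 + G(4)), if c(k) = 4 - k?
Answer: 531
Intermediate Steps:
(-5 + c(2))²*(50 + G(4)) = (-5 + (4 - 1*2))²*(50 + 9) = (-5 + (4 - 2))²*59 = (-5 + 2)²*59 = (-3)²*59 = 9*59 = 531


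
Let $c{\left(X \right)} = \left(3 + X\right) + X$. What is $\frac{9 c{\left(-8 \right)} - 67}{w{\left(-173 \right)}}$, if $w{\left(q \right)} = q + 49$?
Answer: $\frac{46}{31} \approx 1.4839$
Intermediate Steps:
$w{\left(q \right)} = 49 + q$
$c{\left(X \right)} = 3 + 2 X$
$\frac{9 c{\left(-8 \right)} - 67}{w{\left(-173 \right)}} = \frac{9 \left(3 + 2 \left(-8\right)\right) - 67}{49 - 173} = \frac{9 \left(3 - 16\right) - 67}{-124} = \left(9 \left(-13\right) - 67\right) \left(- \frac{1}{124}\right) = \left(-117 - 67\right) \left(- \frac{1}{124}\right) = \left(-184\right) \left(- \frac{1}{124}\right) = \frac{46}{31}$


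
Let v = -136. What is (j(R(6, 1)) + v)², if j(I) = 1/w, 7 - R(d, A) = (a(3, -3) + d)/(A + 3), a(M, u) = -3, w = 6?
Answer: 664225/36 ≈ 18451.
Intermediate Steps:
R(d, A) = 7 - (-3 + d)/(3 + A) (R(d, A) = 7 - (-3 + d)/(A + 3) = 7 - (-3 + d)/(3 + A))
j(I) = ⅙ (j(I) = 1/6 = ⅙)
(j(R(6, 1)) + v)² = (⅙ - 136)² = (-815/6)² = 664225/36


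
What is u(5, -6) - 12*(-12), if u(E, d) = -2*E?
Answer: 134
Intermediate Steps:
u(5, -6) - 12*(-12) = -2*5 - 12*(-12) = -10 + 144 = 134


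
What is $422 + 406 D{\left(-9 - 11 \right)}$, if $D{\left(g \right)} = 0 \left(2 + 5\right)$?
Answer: $422$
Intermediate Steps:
$D{\left(g \right)} = 0$ ($D{\left(g \right)} = 0 \cdot 7 = 0$)
$422 + 406 D{\left(-9 - 11 \right)} = 422 + 406 \cdot 0 = 422 + 0 = 422$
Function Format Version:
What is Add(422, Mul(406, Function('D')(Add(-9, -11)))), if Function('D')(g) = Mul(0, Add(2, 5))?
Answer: 422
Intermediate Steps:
Function('D')(g) = 0 (Function('D')(g) = Mul(0, 7) = 0)
Add(422, Mul(406, Function('D')(Add(-9, -11)))) = Add(422, Mul(406, 0)) = Add(422, 0) = 422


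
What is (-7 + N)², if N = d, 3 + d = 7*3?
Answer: 121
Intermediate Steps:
d = 18 (d = -3 + 7*3 = -3 + 21 = 18)
N = 18
(-7 + N)² = (-7 + 18)² = 11² = 121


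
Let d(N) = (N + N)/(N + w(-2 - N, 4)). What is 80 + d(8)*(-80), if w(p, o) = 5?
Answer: -240/13 ≈ -18.462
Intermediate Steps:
d(N) = 2*N/(5 + N) (d(N) = (N + N)/(N + 5) = (2*N)/(5 + N) = 2*N/(5 + N))
80 + d(8)*(-80) = 80 + (2*8/(5 + 8))*(-80) = 80 + (2*8/13)*(-80) = 80 + (2*8*(1/13))*(-80) = 80 + (16/13)*(-80) = 80 - 1280/13 = -240/13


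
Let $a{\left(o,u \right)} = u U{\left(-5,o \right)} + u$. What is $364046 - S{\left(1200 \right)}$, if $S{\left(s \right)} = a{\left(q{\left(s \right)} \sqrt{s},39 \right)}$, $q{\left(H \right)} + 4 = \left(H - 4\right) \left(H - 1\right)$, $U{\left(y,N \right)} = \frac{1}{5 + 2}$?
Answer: $\frac{2548010}{7} \approx 3.64 \cdot 10^{5}$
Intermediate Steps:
$U{\left(y,N \right)} = \frac{1}{7}$
$q{\left(H \right)} = -4 + \left(-1 + H\right) \left(-4 + H\right)$ ($q{\left(H \right)} = -4 + \left(H - 4\right) \left(H - 1\right) = -4 + \left(-4 + H\right) \left(-1 + H\right) = -4 + \left(-1 + H\right) \left(-4 + H\right)$)
$a{\left(o,u \right)} = \frac{8 u}{7}$ ($a{\left(o,u \right)} = u \frac{1}{7} + u = \frac{u}{7} + u = \frac{8 u}{7}$)
$S{\left(s \right)} = \frac{312}{7}$ ($S{\left(s \right)} = \frac{8}{7} \cdot 39 = \frac{312}{7}$)
$364046 - S{\left(1200 \right)} = 364046 - \frac{312}{7} = \frac{2548010}{7}$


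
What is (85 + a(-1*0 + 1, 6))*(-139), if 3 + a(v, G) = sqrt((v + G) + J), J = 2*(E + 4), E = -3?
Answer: -11815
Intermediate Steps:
J = 2 (J = 2*(-3 + 4) = 2*1 = 2)
a(v, G) = -3 + sqrt(2 + G + v) (a(v, G) = -3 + sqrt((v + G) + 2) = -3 + sqrt((G + v) + 2) = -3 + sqrt(2 + G + v))
(85 + a(-1*0 + 1, 6))*(-139) = (85 + (-3 + sqrt(2 + 6 + (-1*0 + 1))))*(-139) = (85 + (-3 + sqrt(2 + 6 + (0 + 1))))*(-139) = (85 + (-3 + sqrt(2 + 6 + 1)))*(-139) = (85 + (-3 + sqrt(9)))*(-139) = (85 + (-3 + 3))*(-139) = (85 + 0)*(-139) = 85*(-139) = -11815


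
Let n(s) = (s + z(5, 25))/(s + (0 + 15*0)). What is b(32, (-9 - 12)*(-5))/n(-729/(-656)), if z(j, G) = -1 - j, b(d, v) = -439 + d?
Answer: 98901/1069 ≈ 92.517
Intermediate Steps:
n(s) = (-6 + s)/s (n(s) = (s + (-1 - 1*5))/(s + (0 + 15*0)) = (s + (-1 - 5))/(s + (0 + 0)) = (s - 6)/(s + 0) = (-6 + s)/s)
b(32, (-9 - 12)*(-5))/n(-729/(-656)) = (-439 + 32)/(((-6 - 729/(-656))/((-729/(-656))))) = -407*729/(656*(-6 - 729*(-1/656))) = -407*729/(656*(-6 + 729/656)) = -407/((656/729)*(-3207/656)) = -407/(-1069/243) = -407*(-243/1069) = 98901/1069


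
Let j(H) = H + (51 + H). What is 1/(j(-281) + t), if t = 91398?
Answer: 1/90887 ≈ 1.1003e-5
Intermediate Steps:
j(H) = 51 + 2*H
1/(j(-281) + t) = 1/((51 + 2*(-281)) + 91398) = 1/((51 - 562) + 91398) = 1/(-511 + 91398) = 1/90887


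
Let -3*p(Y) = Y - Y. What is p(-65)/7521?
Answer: 0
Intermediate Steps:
p(Y) = 0 (p(Y) = -(Y - Y)/3 = -⅓*0 = 0)
p(-65)/7521 = 0/7521 = 0*(1/7521) = 0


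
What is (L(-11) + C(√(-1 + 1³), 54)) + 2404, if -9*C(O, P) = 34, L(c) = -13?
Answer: 21485/9 ≈ 2387.2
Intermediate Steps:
C(O, P) = -34/9 (C(O, P) = -⅑*34 = -34/9)
(L(-11) + C(√(-1 + 1³), 54)) + 2404 = (-13 - 34/9) + 2404 = -151/9 + 2404 = 21485/9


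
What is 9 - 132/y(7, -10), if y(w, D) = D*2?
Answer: 78/5 ≈ 15.600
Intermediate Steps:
y(w, D) = 2*D
9 - 132/y(7, -10) = 9 - 132/(2*(-10)) = 9 - 132/(-20) = 9 - 132*(-1)/20 = 9 - 11*(-3/5) = 9 + 33/5 = 78/5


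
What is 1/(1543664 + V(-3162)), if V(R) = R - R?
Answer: 1/1543664 ≈ 6.4781e-7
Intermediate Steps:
V(R) = 0
1/(1543664 + V(-3162)) = 1/(1543664 + 0) = 1/1543664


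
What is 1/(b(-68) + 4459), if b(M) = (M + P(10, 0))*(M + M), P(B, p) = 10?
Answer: 1/12347 ≈ 8.0991e-5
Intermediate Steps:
b(M) = 2*M*(10 + M) (b(M) = (M + 10)*(M + M) = (10 + M)*(2*M) = 2*M*(10 + M))
1/(b(-68) + 4459) = 1/(2*(-68)*(10 - 68) + 4459) = 1/(2*(-68)*(-58) + 4459) = 1/(7888 + 4459) = 1/12347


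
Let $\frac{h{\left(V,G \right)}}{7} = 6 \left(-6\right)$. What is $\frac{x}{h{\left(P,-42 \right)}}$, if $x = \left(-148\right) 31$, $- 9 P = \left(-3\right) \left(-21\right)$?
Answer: $\frac{1147}{63} \approx 18.206$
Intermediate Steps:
$P = -7$ ($P = - \frac{\left(-3\right) \left(-21\right)}{9} = \left(- \frac{1}{9}\right) 63 = -7$)
$h{\left(V,G \right)} = -252$ ($h{\left(V,G \right)} = 7 \cdot 6 \left(-6\right) = 7 \left(-36\right) = -252$)
$x = -4588$
$\frac{x}{h{\left(P,-42 \right)}} = - \frac{4588}{-252} = \left(-4588\right) \left(- \frac{1}{252}\right) = \frac{1147}{63}$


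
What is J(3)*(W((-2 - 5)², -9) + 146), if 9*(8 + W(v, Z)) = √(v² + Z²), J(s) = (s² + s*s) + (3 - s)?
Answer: 2484 + 2*√2482 ≈ 2583.6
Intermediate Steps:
J(s) = 3 - s + 2*s² (J(s) = (s² + s²) + (3 - s) = 2*s² + (3 - s) = 3 - s + 2*s²)
W(v, Z) = -8 + √(Z² + v²)/9 (W(v, Z) = -8 + √(v² + Z²)/9 = -8 + √(Z² + v²)/9)
J(3)*(W((-2 - 5)², -9) + 146) = (3 - 1*3 + 2*3²)*((-8 + √((-9)² + ((-2 - 5)²)²)/9) + 146) = (3 - 3 + 2*9)*((-8 + √(81 + ((-7)²)²)/9) + 146) = (3 - 3 + 18)*((-8 + √(81 + 49²)/9) + 146) = 18*((-8 + √(81 + 2401)/9) + 146) = 18*((-8 + √2482/9) + 146) = 18*(138 + √2482/9) = 2484 + 2*√2482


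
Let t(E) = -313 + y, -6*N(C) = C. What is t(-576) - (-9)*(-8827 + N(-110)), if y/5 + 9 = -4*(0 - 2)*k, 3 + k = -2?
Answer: -79836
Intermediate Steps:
k = -5 (k = -3 - 2 = -5)
N(C) = -C/6
y = -245 (y = -45 + 5*(-4*(0 - 2)*(-5)) = -45 + 5*(-(-8)*(-5)) = -45 + 5*(-4*10) = -45 + 5*(-40) = -45 - 200 = -245)
t(E) = -558 (t(E) = -313 - 245 = -558)
t(-576) - (-9)*(-8827 + N(-110)) = -558 - (-9)*(-8827 - ⅙*(-110)) = -558 - (-9)*(-8827 + 55/3) = -558 - (-9)*(-26426)/3 = -558 - 1*79278 = -558 - 79278 = -79836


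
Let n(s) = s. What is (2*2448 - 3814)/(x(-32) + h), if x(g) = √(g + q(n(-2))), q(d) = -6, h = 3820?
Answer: 2066620/7296219 - 541*I*√38/7296219 ≈ 0.28325 - 0.00045708*I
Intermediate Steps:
x(g) = √(-6 + g) (x(g) = √(g - 6) = √(-6 + g))
(2*2448 - 3814)/(x(-32) + h) = (2*2448 - 3814)/(√(-6 - 32) + 3820) = (4896 - 3814)/(√(-38) + 3820) = 1082/(I*√38 + 3820) = 1082/(3820 + I*√38)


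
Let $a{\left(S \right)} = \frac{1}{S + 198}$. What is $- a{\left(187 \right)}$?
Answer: $- \frac{1}{385} \approx -0.0025974$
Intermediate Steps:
$a{\left(S \right)} = \frac{1}{198 + S}$
$- a{\left(187 \right)} = - \frac{1}{198 + 187} = - \frac{1}{385}$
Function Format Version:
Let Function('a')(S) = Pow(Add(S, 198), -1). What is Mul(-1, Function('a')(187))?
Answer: Rational(-1, 385) ≈ -0.0025974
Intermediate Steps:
Function('a')(S) = Pow(Add(198, S), -1)
Mul(-1, Function('a')(187)) = Mul(-1, Pow(Add(198, 187), -1)) = Mul(-1, Pow(385, -1)) = Mul(-1, Rational(1, 385)) = Rational(-1, 385)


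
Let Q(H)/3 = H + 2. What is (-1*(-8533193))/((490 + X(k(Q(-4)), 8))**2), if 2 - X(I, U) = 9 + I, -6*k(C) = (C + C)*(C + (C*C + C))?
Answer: 8533193/189225 ≈ 45.095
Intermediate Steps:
Q(H) = 6 + 3*H (Q(H) = 3*(H + 2) = 3*(2 + H) = 6 + 3*H)
k(C) = -C*(C**2 + 2*C)/3 (k(C) = -(C + C)*(C + (C*C + C))/6 = -2*C*(C + (C**2 + C))/6 = -2*C*(C + (C + C**2))/6 = -2*C*(C**2 + 2*C)/6 = -C*(C**2 + 2*C)/3)
X(I, U) = -7 - I (X(I, U) = 2 - (9 + I) = 2 + (-9 - I) = -7 - I)
(-1*(-8533193))/((490 + X(k(Q(-4)), 8))**2) = (-1*(-8533193))/((490 + (-7 - (6 + 3*(-4))**2*(-2 - (6 + 3*(-4)))/3))**2) = 8533193/((490 + (-7 - (6 - 12)**2*(-2 - (6 - 12))/3))**2) = 8533193/((490 + (-7 - (-6)**2*(-2 - 1*(-6))/3))**2) = 8533193/((490 + (-7 - 36*(-2 + 6)/3))**2) = 8533193/((490 + (-7 - 36*4/3))**2) = 8533193/((490 + (-7 - 1*48))**2) = 8533193/((490 + (-7 - 48))**2) = 8533193/((490 - 55)**2) = 8533193/(435**2) = 8533193/189225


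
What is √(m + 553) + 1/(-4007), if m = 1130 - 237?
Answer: -1/4007 + √1446 ≈ 38.026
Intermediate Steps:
m = 893
√(m + 553) + 1/(-4007) = √(893 + 553) + 1/(-4007) = √1446 - 1/4007 = -1/4007 + √1446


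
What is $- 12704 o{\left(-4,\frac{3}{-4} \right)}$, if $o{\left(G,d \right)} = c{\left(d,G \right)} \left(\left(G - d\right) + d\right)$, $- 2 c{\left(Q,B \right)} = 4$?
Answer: $-101632$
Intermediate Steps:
$c{\left(Q,B \right)} = -2$ ($c{\left(Q,B \right)} = \left(- \frac{1}{2}\right) 4 = -2$)
$o{\left(G,d \right)} = - 2 G$ ($o{\left(G,d \right)} = - 2 \left(\left(G - d\right) + d\right) = - 2 G$)
$- 12704 o{\left(-4,\frac{3}{-4} \right)} = - 12704 \left(\left(-2\right) \left(-4\right)\right) = \left(-12704\right) 8 = -101632$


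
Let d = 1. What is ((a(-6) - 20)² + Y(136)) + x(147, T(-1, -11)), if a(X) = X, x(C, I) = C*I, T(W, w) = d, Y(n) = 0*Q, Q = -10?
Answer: 823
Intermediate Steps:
Y(n) = 0 (Y(n) = 0*(-10) = 0)
T(W, w) = 1
((a(-6) - 20)² + Y(136)) + x(147, T(-1, -11)) = ((-6 - 20)² + 0) + 147*1 = ((-26)² + 0) + 147 = (676 + 0) + 147 = 676 + 147 = 823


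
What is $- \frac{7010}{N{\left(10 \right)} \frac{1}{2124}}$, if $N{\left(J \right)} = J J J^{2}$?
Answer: $- \frac{372231}{250} \approx -1488.9$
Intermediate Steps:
$N{\left(J \right)} = J^{4}$ ($N{\left(J \right)} = J^{2} J^{2} = J^{4}$)
$- \frac{7010}{N{\left(10 \right)} \frac{1}{2124}} = - \frac{7010}{10^{4} \cdot \frac{1}{2124}} = - \frac{7010}{10000 \cdot \frac{1}{2124}} = - \frac{7010}{\frac{2500}{531}} = \left(-7010\right) \frac{531}{2500} = - \frac{372231}{250}$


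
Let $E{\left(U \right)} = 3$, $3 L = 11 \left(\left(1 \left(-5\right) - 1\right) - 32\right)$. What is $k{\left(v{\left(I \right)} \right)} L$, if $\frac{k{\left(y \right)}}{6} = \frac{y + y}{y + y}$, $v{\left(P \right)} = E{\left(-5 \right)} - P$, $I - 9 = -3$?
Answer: $-836$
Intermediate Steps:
$L = - \frac{418}{3}$ ($L = \frac{11 \left(\left(1 \left(-5\right) - 1\right) - 32\right)}{3} = \frac{11 \left(\left(-5 - 1\right) - 32\right)}{3} = \frac{11 \left(-6 - 32\right)}{3} = \frac{11 \left(-38\right)}{3} = \frac{1}{3} \left(-418\right) = - \frac{418}{3} \approx -139.33$)
$I = 6$ ($I = 9 - 3 = 6$)
$v{\left(P \right)} = 3 - P$
$k{\left(y \right)} = 6$ ($k{\left(y \right)} = 6 \frac{y + y}{y + y} = 6 \frac{2 y}{2 y} = 6 \cdot 2 y \frac{1}{2 y} = 6 \cdot 1 = 6$)
$k{\left(v{\left(I \right)} \right)} L = 6 \left(- \frac{418}{3}\right) = -836$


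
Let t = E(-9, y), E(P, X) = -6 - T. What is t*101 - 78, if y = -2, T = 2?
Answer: -886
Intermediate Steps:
E(P, X) = -8 (E(P, X) = -6 - 1*2 = -6 - 2 = -8)
t = -8
t*101 - 78 = -8*101 - 78 = -808 - 78 = -886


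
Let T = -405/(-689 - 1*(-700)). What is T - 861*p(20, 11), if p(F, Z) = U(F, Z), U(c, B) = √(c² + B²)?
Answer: -405/11 - 861*√521 ≈ -19690.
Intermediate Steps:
T = -405/11 (T = -405/(-689 + 700) = -405/11 ≈ -36.818)
U(c, B) = √(B² + c²)
p(F, Z) = √(F² + Z²) (p(F, Z) = √(Z² + F²) = √(F² + Z²))
T - 861*p(20, 11) = -405/11 - 861*√(20² + 11²) = -405/11 - 861*√(400 + 121) = -405/11 - 861*√521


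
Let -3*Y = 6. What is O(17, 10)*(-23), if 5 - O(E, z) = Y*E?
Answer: -897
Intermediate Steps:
Y = -2 (Y = -1/3*6 = -2)
O(E, z) = 5 + 2*E (O(E, z) = 5 - (-2)*E = 5 + 2*E)
O(17, 10)*(-23) = (5 + 2*17)*(-23) = (5 + 34)*(-23) = 39*(-23) = -897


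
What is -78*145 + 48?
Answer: -11262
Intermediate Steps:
-78*145 + 48 = -11310 + 48 = -11262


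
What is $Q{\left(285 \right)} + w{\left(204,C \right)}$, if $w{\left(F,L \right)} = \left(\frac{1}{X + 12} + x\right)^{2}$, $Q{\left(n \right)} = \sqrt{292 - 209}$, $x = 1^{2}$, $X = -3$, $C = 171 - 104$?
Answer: $\frac{100}{81} + \sqrt{83} \approx 10.345$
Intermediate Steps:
$C = 67$
$x = 1$
$Q{\left(n \right)} = \sqrt{83}$
$w{\left(F,L \right)} = \frac{100}{81}$ ($w{\left(F,L \right)} = \left(\frac{1}{-3 + 12} + 1\right)^{2} = \left(\frac{1}{9} + 1\right)^{2} = \left(\frac{10}{9}\right)^{2} = \frac{100}{81}$)
$Q{\left(285 \right)} + w{\left(204,C \right)} = \sqrt{83} + \frac{100}{81} = \frac{100}{81} + \sqrt{83}$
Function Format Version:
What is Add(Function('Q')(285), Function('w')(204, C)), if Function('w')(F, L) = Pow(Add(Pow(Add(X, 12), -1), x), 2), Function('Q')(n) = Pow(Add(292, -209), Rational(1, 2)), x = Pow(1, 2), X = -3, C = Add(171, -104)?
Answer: Add(Rational(100, 81), Pow(83, Rational(1, 2))) ≈ 10.345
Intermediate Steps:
C = 67
x = 1
Function('Q')(n) = Pow(83, Rational(1, 2))
Function('w')(F, L) = Rational(100, 81) (Function('w')(F, L) = Pow(Add(Pow(Add(-3, 12), -1), 1), 2) = Pow(Add(Pow(9, -1), 1), 2) = Pow(Add(Rational(1, 9), 1), 2) = Pow(Rational(10, 9), 2) = Rational(100, 81))
Add(Function('Q')(285), Function('w')(204, C)) = Add(Pow(83, Rational(1, 2)), Rational(100, 81)) = Add(Rational(100, 81), Pow(83, Rational(1, 2)))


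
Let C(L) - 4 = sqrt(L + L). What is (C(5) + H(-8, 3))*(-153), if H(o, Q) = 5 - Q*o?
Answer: -5049 - 153*sqrt(10) ≈ -5532.8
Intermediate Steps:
H(o, Q) = 5 - Q*o
C(L) = 4 + sqrt(2)*sqrt(L) (C(L) = 4 + sqrt(L + L) = 4 + sqrt(2*L) = 4 + sqrt(2)*sqrt(L))
(C(5) + H(-8, 3))*(-153) = ((4 + sqrt(2)*sqrt(5)) + (5 - 1*3*(-8)))*(-153) = ((4 + sqrt(10)) + (5 + 24))*(-153) = ((4 + sqrt(10)) + 29)*(-153) = (33 + sqrt(10))*(-153) = -5049 - 153*sqrt(10)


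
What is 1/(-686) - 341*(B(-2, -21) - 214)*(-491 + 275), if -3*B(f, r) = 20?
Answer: -11149848865/686 ≈ -1.6253e+7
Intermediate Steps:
B(f, r) = -20/3 (B(f, r) = -⅓*20 = -20/3)
1/(-686) - 341*(B(-2, -21) - 214)*(-491 + 275) = 1/(-686) - 341*(-20/3 - 214)*(-491 + 275) = -1/686 - (-225742)*(-216)/3 = -1/686 - 341*47664 = -1/686 - 16253424 = -11149848865/686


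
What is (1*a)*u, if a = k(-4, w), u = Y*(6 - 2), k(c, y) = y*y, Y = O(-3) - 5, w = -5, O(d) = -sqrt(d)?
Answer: -500 - 100*I*sqrt(3) ≈ -500.0 - 173.21*I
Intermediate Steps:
Y = -5 - I*sqrt(3) (Y = -sqrt(-3) - 5 = -I*sqrt(3) - 5 = -5 - I*sqrt(3) ≈ -5.0 - 1.732*I)
k(c, y) = y**2
u = -20 - 4*I*sqrt(3) (u = (-5 - I*sqrt(3))*(6 - 2) = (-5 - I*sqrt(3))*4 = -20 - 4*I*sqrt(3) ≈ -20.0 - 6.9282*I)
a = 25 (a = (-5)**2 = 25)
(1*a)*u = (1*25)*(-20 - 4*I*sqrt(3)) = 25*(-20 - 4*I*sqrt(3)) = -500 - 100*I*sqrt(3)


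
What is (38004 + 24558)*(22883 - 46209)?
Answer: -1459321212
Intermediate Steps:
(38004 + 24558)*(22883 - 46209) = 62562*(-23326) = -1459321212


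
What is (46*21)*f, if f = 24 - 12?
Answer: 11592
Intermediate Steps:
f = 12
(46*21)*f = (46*21)*12 = 966*12 = 11592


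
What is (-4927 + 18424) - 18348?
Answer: -4851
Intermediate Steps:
(-4927 + 18424) - 18348 = 13497 - 18348 = -4851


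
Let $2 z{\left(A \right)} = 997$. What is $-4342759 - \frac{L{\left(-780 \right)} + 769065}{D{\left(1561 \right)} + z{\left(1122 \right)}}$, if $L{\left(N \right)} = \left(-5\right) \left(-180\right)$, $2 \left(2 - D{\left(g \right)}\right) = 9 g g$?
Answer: $- \frac{6802462845533}{1566392} \approx -4.3428 \cdot 10^{6}$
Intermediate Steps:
$z{\left(A \right)} = \frac{997}{2}$ ($z{\left(A \right)} = \frac{1}{2} \cdot 997 = \frac{997}{2}$)
$D{\left(g \right)} = 2 - \frac{9 g^{2}}{2}$ ($D{\left(g \right)} = 2 - \frac{9 g g}{2} = 2 - \frac{9 g^{2}}{2}$)
$L{\left(N \right)} = 900$
$-4342759 - \frac{L{\left(-780 \right)} + 769065}{D{\left(1561 \right)} + z{\left(1122 \right)}} = -4342759 - \frac{900 + 769065}{\left(2 - \frac{9 \cdot 1561^{2}}{2}\right) + \frac{997}{2}} = -4342759 - \frac{769965}{\left(2 - \frac{21930489}{2}\right) + \frac{997}{2}} = -4342759 - \frac{769965}{- \frac{21930485}{2} + \frac{997}{2}} = -4342759 - \frac{769965}{-10964744} = -4342759 - 769965 \left(- \frac{1}{10964744}\right) = -4342759 - - \frac{109995}{1566392} = -4342759 + \frac{109995}{1566392} = - \frac{6802462845533}{1566392}$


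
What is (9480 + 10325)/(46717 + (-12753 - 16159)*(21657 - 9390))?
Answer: -1165/20859811 ≈ -5.5849e-5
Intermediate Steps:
(9480 + 10325)/(46717 + (-12753 - 16159)*(21657 - 9390)) = 19805/(46717 - 28912*12267) = 19805/(46717 - 354663504) = 19805/(-354616787) = 19805*(-1/354616787) = -1165/20859811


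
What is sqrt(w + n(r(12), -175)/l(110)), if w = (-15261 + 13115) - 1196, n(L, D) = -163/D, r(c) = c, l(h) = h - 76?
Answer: I*sqrt(4732567406)/1190 ≈ 57.81*I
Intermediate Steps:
l(h) = -76 + h
w = -3342 (w = -2146 - 1196 = -3342)
sqrt(w + n(r(12), -175)/l(110)) = sqrt(-3342 + (-163/(-175))/(-76 + 110)) = sqrt(-3342 - 163*(-1/175)/34) = sqrt(-3342 + (163/175)*(1/34)) = sqrt(-3342 + 163/5950) = sqrt(-19884737/5950) = I*sqrt(4732567406)/1190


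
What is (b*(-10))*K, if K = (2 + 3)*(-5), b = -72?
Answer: -18000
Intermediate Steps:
K = -25 (K = 5*(-5) = -25)
(b*(-10))*K = -72*(-10)*(-25) = 720*(-25) = -18000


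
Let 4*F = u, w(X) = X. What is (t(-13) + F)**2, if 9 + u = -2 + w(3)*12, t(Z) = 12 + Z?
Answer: 441/16 ≈ 27.563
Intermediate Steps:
u = 25 (u = -9 + (-2 + 3*12) = -9 + (-2 + 36) = -9 + 34 = 25)
F = 25/4 (F = (1/4)*25 = 25/4 ≈ 6.2500)
(t(-13) + F)**2 = ((12 - 13) + 25/4)**2 = (-1 + 25/4)**2 = (21/4)**2 = 441/16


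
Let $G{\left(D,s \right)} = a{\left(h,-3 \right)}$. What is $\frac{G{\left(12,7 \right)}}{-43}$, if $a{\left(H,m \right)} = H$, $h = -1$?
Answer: $\frac{1}{43} \approx 0.023256$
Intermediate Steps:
$G{\left(D,s \right)} = -1$
$\frac{G{\left(12,7 \right)}}{-43} = - \frac{1}{-43} = \left(-1\right) \left(- \frac{1}{43}\right) = \frac{1}{43}$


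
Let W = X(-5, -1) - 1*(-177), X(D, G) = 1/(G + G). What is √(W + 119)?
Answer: √1182/2 ≈ 17.190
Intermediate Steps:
X(D, G) = 1/(2*G)
W = 353/2 (W = (½)/(-1) - 1*(-177) = (½)*(-1) + 177 = -½ + 177 = 353/2 ≈ 176.50)
√(W + 119) = √(353/2 + 119) = √(591/2) = √1182/2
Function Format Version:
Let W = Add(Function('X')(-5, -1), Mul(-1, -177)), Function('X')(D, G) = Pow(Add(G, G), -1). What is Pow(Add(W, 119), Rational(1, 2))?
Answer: Mul(Rational(1, 2), Pow(1182, Rational(1, 2))) ≈ 17.190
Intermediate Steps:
Function('X')(D, G) = Mul(Rational(1, 2), Pow(G, -1)) (Function('X')(D, G) = Pow(Mul(2, G), -1) = Mul(Rational(1, 2), Pow(G, -1)))
W = Rational(353, 2) (W = Add(Mul(Rational(1, 2), Pow(-1, -1)), Mul(-1, -177)) = Add(Mul(Rational(1, 2), -1), 177) = Add(Rational(-1, 2), 177) = Rational(353, 2) ≈ 176.50)
Pow(Add(W, 119), Rational(1, 2)) = Pow(Add(Rational(353, 2), 119), Rational(1, 2)) = Pow(Rational(591, 2), Rational(1, 2)) = Mul(Rational(1, 2), Pow(1182, Rational(1, 2)))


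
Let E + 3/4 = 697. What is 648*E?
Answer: 451170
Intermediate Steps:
E = 2785/4 (E = -3/4 + 697 = 2785/4 ≈ 696.25)
648*E = 648*(2785/4) = 451170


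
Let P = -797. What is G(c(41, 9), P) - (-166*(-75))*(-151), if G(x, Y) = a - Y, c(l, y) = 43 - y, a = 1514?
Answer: 1882261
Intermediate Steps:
G(x, Y) = 1514 - Y
G(c(41, 9), P) - (-166*(-75))*(-151) = (1514 - 1*(-797)) - (-166*(-75))*(-151) = (1514 + 797) - 12450*(-151) = 2311 - 1*(-1879950) = 2311 + 1879950 = 1882261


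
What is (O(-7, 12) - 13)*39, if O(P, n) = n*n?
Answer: 5109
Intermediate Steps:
O(P, n) = n²
(O(-7, 12) - 13)*39 = (12² - 13)*39 = (144 - 13)*39 = 131*39 = 5109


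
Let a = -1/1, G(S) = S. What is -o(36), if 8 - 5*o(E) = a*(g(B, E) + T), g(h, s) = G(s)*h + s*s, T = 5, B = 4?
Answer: -1453/5 ≈ -290.60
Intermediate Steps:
a = -1 (a = -1*1 = -1)
g(h, s) = s**2 + h*s (g(h, s) = s*h + s*s = h*s + s**2 = s**2 + h*s)
o(E) = 13/5 + E*(4 + E)/5 (o(E) = 8/5 - (-1)*(E*(4 + E) + 5)/5 = 8/5 - (-1)*(5 + E*(4 + E))/5 = 8/5 - (-5 - E*(4 + E))/5 = 8/5 + (1 + E*(4 + E)/5) = 13/5 + E*(4 + E)/5)
-o(36) = -(13/5 + (1/5)*36**2 + (4/5)*36) = -(13/5 + (1/5)*1296 + 144/5) = -(13/5 + 1296/5 + 144/5) = -1*1453/5 = -1453/5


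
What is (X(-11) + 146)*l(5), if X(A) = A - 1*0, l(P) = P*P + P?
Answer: 4050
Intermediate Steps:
l(P) = P + P**2 (l(P) = P**2 + P = P + P**2)
X(A) = A (X(A) = A + 0 = A)
(X(-11) + 146)*l(5) = (-11 + 146)*(5*(1 + 5)) = 135*(5*6) = 135*30 = 4050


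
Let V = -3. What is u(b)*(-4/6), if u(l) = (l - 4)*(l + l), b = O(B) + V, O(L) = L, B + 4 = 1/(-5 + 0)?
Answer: -2688/25 ≈ -107.52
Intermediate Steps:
B = -21/5 (B = -4 + 1/(-5 + 0) = -4 + 1/(-5) = -4 - ⅕ = -21/5 ≈ -4.2000)
b = -36/5 (b = -21/5 - 3 = -36/5 ≈ -7.2000)
u(l) = 2*l*(-4 + l) (u(l) = (-4 + l)*(2*l) = 2*l*(-4 + l))
u(b)*(-4/6) = (2*(-36/5)*(-4 - 36/5))*(-4/6) = (2*(-36/5)*(-56/5))*(-4*⅙) = (4032/25)*(-⅔) = -2688/25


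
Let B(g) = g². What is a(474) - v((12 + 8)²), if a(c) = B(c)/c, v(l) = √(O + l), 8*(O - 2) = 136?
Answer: 474 - √419 ≈ 453.53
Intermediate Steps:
O = 19 (O = 2 + (⅛)*136 = 2 + 17 = 19)
v(l) = √(19 + l)
a(c) = c (a(c) = c²/c = c)
a(474) - v((12 + 8)²) = 474 - √(19 + (12 + 8)²) = 474 - √(19 + 20²) = 474 - √(19 + 400) = 474 - √419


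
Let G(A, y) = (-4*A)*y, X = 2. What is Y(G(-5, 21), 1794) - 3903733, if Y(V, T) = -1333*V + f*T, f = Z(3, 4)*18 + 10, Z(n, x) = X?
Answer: -4381069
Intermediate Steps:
Z(n, x) = 2
f = 46 (f = 2*18 + 10 = 36 + 10 = 46)
G(A, y) = -4*A*y
Y(V, T) = -1333*V + 46*T
Y(G(-5, 21), 1794) - 3903733 = (-(-5332)*(-5)*21 + 46*1794) - 3903733 = (-1333*420 + 82524) - 3903733 = (-559860 + 82524) - 3903733 = -477336 - 3903733 = -4381069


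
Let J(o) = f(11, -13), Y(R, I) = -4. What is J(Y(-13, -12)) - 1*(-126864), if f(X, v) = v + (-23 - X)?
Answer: 126817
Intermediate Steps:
f(X, v) = -23 + v - X
J(o) = -47 (J(o) = -23 - 13 - 1*11 = -23 - 13 - 11 = -47)
J(Y(-13, -12)) - 1*(-126864) = -47 - 1*(-126864) = -47 + 126864 = 126817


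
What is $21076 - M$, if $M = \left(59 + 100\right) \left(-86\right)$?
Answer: $34750$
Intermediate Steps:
$M = -13674$ ($M = 159 \left(-86\right) = -13674$)
$21076 - M = 21076 - -13674 = 21076 + 13674 = 34750$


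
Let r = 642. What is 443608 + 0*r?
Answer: 443608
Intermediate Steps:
443608 + 0*r = 443608 + 0*642 = 443608 + 0 = 443608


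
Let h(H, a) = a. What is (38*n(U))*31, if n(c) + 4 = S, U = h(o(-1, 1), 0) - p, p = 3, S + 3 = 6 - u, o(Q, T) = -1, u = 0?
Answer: -1178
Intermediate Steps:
S = 3 (S = -3 + (6 - 1*0) = -3 + (6 + 0) = -3 + 6 = 3)
U = -3 (U = 0 - 1*3 = 0 - 3 = -3)
n(c) = -1 (n(c) = -4 + 3 = -1)
(38*n(U))*31 = (38*(-1))*31 = -38*31 = -1178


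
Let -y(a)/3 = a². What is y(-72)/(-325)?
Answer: 15552/325 ≈ 47.852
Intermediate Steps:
y(a) = -3*a²
y(-72)/(-325) = -3*(-72)²/(-325) = -3*5184*(-1/325) = -15552*(-1/325) = 15552/325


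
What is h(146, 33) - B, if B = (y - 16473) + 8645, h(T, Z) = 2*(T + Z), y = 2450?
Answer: 5736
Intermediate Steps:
h(T, Z) = 2*T + 2*Z
B = -5378 (B = (2450 - 16473) + 8645 = -14023 + 8645 = -5378)
h(146, 33) - B = (2*146 + 2*33) - 1*(-5378) = (292 + 66) + 5378 = 358 + 5378 = 5736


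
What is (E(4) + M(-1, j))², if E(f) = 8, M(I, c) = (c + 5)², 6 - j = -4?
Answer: 54289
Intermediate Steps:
j = 10 (j = 6 - 1*(-4) = 6 + 4 = 10)
M(I, c) = (5 + c)²
(E(4) + M(-1, j))² = (8 + (5 + 10)²)² = (8 + 15²)² = (8 + 225)² = 233² = 54289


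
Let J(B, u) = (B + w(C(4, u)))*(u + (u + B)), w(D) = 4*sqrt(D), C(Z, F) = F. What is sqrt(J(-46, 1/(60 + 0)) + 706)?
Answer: sqrt(634605 - 1379*sqrt(15))/15 ≈ 52.884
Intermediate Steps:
J(B, u) = (B + 2*u)*(B + 4*sqrt(u)) (J(B, u) = (B + 4*sqrt(u))*(u + (u + B)) = (B + 4*sqrt(u))*(u + (B + u)) = (B + 4*sqrt(u))*(B + 2*u) = (B + 2*u)*(B + 4*sqrt(u)))
sqrt(J(-46, 1/(60 + 0)) + 706) = sqrt(((-46)**2 + 8*(1/(60 + 0))**(3/2) + 2*(-46)/(60 + 0) + 4*(-46)*sqrt(1/(60 + 0))) + 706) = sqrt((2116 + 8*(1/60)**(3/2) + 2*(-46)/60 + 4*(-46)*sqrt(1/60)) + 706) = sqrt((2116 + 8*(1/60)**(3/2) + 2*(-46)*(1/60) + 4*(-46)*sqrt(1/60)) + 706) = sqrt((2116 + 8*(sqrt(15)/1800) - 23/15 + 4*(-46)*(sqrt(15)/30)) + 706) = sqrt((2116 + sqrt(15)/225 - 23/15 - 92*sqrt(15)/15) + 706) = sqrt((31717/15 - 1379*sqrt(15)/225) + 706) = sqrt(42307/15 - 1379*sqrt(15)/225)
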